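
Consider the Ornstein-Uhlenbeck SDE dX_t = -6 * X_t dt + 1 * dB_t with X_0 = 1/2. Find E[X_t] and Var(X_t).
E[X_t] = exp(-6*t)/2; Var(X_t) = 1/12 - exp(-12*t)/12

The OU SDE dX = -theta X dt + sigma dB admits the integrating factor exp(theta t): d(exp(theta t) X_t) = sigma exp(theta t) dB_t. Integrating from 0 to t:
  X_t = x_0 * exp(-theta t) + sigma * int_0^t exp(-theta (t-s)) dB_s.
The Itô integral has mean 0 and (by the Itô isometry) variance sigma^2 * int_0^t exp(-2 theta (t - s)) ds = sigma^2 * (1 - exp(-2 theta t)) / (2 theta).
With theta = 6, sigma = 1, x_0 = 1/2:
  E[X_t] = 1/2 * exp(-6 t) = exp(-6*t)/2
  Var(X_t) = (1)^2 * (1 - exp(-2*6 t)) / (2 * 6) = 1/12 - exp(-12*t)/12.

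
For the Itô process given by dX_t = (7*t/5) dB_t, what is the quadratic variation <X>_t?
<X>_t = 49*t^3/75

For an Itô process dX_t = a(t) dt + b(t) dB_t, the quadratic variation is <X>_t = int_0^t b(s)^2 ds (the drift term does not contribute). Here b(s) = 7*s/5, so
  b(s)^2 = 49*s^2/25.
Integrating from 0 to t:
  <X>_t = int_0^t (49*s^2/25) ds = 49*t^3/75.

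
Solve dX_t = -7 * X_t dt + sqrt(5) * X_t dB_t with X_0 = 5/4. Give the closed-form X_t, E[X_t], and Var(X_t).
X_t = 5/4 * exp((-19/2) t + (sqrt(5)) B_t); E[X_t] = 5*exp(-7*t)/4; Var(X_t) = (25*exp(5*t) - 25)*exp(-14*t)/16

For GBM dX = mu X dt + sigma X dB with X_0 = x_0, apply Itô to Y = log X: dY = (mu - sigma^2/2) dt + sigma dB, so Y_t = log(x_0) + (mu - sigma^2/2) t + sigma B_t and hence X_t = x_0 * exp((mu - sigma^2/2) t + sigma B_t).
With mu = -7, sigma = sqrt(5), x_0 = 5/4, this gives:
  X_t = 5/4 * exp((-19/2) * t + (sqrt(5)) * B_t).
Since sigma*B_t ~ Normal(0, sigma^2 t), E[exp(sigma*B_t)] = exp(sigma^2 t / 2); so E[X_t] = x_0 * exp((mu - sigma^2/2) t) * exp(sigma^2 t / 2) = x_0 * exp(mu t) = 5*exp(-7*t)/4.
Var(X_t) = E[X_t^2] - (E[X_t])^2 = x_0^2 * exp(2 mu t) * (exp(sigma^2 t) - 1) = (25*exp(5*t) - 25)*exp(-14*t)/16.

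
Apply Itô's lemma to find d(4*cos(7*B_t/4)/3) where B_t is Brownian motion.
d(4*cos(7*B_t/4)/3) = (-49*cos(7*B_t/4)/24) dt + (-7*sin(7*B_t/4)/3) dB_t

Itô's formula for f(B_t) gives d f(B_t) = f'(B_t) dB_t + (1/2) f''(B_t) dt. Compute derivatives of f(x) = 4*cos(7*x/4)/3:
  f'(x)  = -7*sin(7*x/4)/3
  f''(x) = -49*cos(7*x/4)/12
Substitute x = B_t and multiply the f'' term by 1/2:
  drift     = (1/2) * (-49*cos(7*x/4)/12) evaluated at B_t = -49*cos(7*B_t/4)/24
  diffusion = (-7*sin(7*x/4)/3) evaluated at B_t = -7*sin(7*B_t/4)/3
Therefore d(4*cos(7*B_t/4)/3) = (-49*cos(7*B_t/4)/24) dt + (-7*sin(7*B_t/4)/3) dB_t.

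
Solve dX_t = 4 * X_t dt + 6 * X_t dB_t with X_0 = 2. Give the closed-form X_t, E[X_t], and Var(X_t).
X_t = 2 * exp((-14) t + (6) B_t); E[X_t] = 2*exp(4*t); Var(X_t) = 4*(exp(36*t) - 1)*exp(8*t)

For GBM dX = mu X dt + sigma X dB with X_0 = x_0, apply Itô to Y = log X: dY = (mu - sigma^2/2) dt + sigma dB, so Y_t = log(x_0) + (mu - sigma^2/2) t + sigma B_t and hence X_t = x_0 * exp((mu - sigma^2/2) t + sigma B_t).
With mu = 4, sigma = 6, x_0 = 2, this gives:
  X_t = 2 * exp((-14) * t + (6) * B_t).
Since sigma*B_t ~ Normal(0, sigma^2 t), E[exp(sigma*B_t)] = exp(sigma^2 t / 2); so E[X_t] = x_0 * exp((mu - sigma^2/2) t) * exp(sigma^2 t / 2) = x_0 * exp(mu t) = 2*exp(4*t).
Var(X_t) = E[X_t^2] - (E[X_t])^2 = x_0^2 * exp(2 mu t) * (exp(sigma^2 t) - 1) = 4*(exp(36*t) - 1)*exp(8*t).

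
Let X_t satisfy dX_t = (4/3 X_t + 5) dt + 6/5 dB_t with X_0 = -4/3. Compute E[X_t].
E[X_t] = 29*exp(4*t/3)/12 - 15/4

Taking expectations and using E[dB_t] = 0, the mean m(t) = E[X_t] satisfies the ODE m'(t) = a m(t) + b with m(0) = x_0. With a = 4/3, b = 5, x_0 = -4/3, the solution is
  m(t) = x_0 * exp(a t) + (b/a) * (exp(a t) - 1)
       = (-4/3) * exp((4/3) t) + (5/(4/3)) * (exp((4/3) t) - 1)
       = 29*exp(4*t/3)/12 - 15/4.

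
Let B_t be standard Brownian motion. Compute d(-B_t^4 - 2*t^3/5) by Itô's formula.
d(-B_t^4 - 2*t^3/5) = (-6*B_t^2 - 6*t^2/5) dt + (-4*B_t^3) dB_t

Itô's formula for f(t, x): d f(t, B_t) = (f_t + (1/2) f_xx) dt + f_x dB_t. Compute partials of f(t, x) = -2*t^3/5 - x^4:
  f_t(t,x)  = -6*t^2/5
  f_x(t,x)  = -4*x^3
  f_xx(t,x) = -12*x^2
Assemble drift = f_t + (1/2) f_xx = -6*t^2/5 - 6*x^2 and diffusion = f_x = -4*x^3. Substituting x = B_t:
  d(-B_t^4 - 2*t^3/5) = (-6*B_t^2 - 6*t^2/5) dt + (-4*B_t^3) dB_t.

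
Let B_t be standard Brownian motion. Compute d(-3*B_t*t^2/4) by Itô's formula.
d(-3*B_t*t^2/4) = (-3*B_t*t/2) dt + (-3*t^2/4) dB_t

Itô's formula for f(t, x): d f(t, B_t) = (f_t + (1/2) f_xx) dt + f_x dB_t. Compute partials of f(t, x) = -3*t^2*x/4:
  f_t(t,x)  = -3*t*x/2
  f_x(t,x)  = -3*t^2/4
  f_xx(t,x) = 0
Assemble drift = f_t + (1/2) f_xx = -3*t*x/2 and diffusion = f_x = -3*t^2/4. Substituting x = B_t:
  d(-3*B_t*t^2/4) = (-3*B_t*t/2) dt + (-3*t^2/4) dB_t.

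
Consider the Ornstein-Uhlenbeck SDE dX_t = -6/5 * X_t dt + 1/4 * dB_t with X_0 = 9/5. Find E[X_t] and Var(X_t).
E[X_t] = 9*exp(-6*t/5)/5; Var(X_t) = 5/192 - 5*exp(-12*t/5)/192

The OU SDE dX = -theta X dt + sigma dB admits the integrating factor exp(theta t): d(exp(theta t) X_t) = sigma exp(theta t) dB_t. Integrating from 0 to t:
  X_t = x_0 * exp(-theta t) + sigma * int_0^t exp(-theta (t-s)) dB_s.
The Itô integral has mean 0 and (by the Itô isometry) variance sigma^2 * int_0^t exp(-2 theta (t - s)) ds = sigma^2 * (1 - exp(-2 theta t)) / (2 theta).
With theta = 6/5, sigma = 1/4, x_0 = 9/5:
  E[X_t] = 9/5 * exp(-6/5 t) = 9*exp(-6*t/5)/5
  Var(X_t) = (1/4)^2 * (1 - exp(-2*6/5 t)) / (2 * 6/5) = 5/192 - 5*exp(-12*t/5)/192.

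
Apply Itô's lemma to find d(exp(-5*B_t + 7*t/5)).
d(exp(-5*B_t + 7*t/5)) = (139*exp(-5*B_t + 7*t/5)/10) dt + (-5*exp(-5*B_t + 7*t/5)) dB_t

Itô's formula for f(t, x): d f(t, B_t) = (f_t + (1/2) f_xx) dt + f_x dB_t. Compute partials of f(t, x) = exp(7*t/5 - 5*x):
  f_t(t,x)  = 7*exp(7*t/5 - 5*x)/5
  f_x(t,x)  = -5*exp(7*t/5 - 5*x)
  f_xx(t,x) = 25*exp(7*t/5 - 5*x)
Assemble drift = f_t + (1/2) f_xx = 139*exp(7*t/5 - 5*x)/10 and diffusion = f_x = -5*exp(7*t/5 - 5*x). Substituting x = B_t:
  d(exp(-5*B_t + 7*t/5)) = (139*exp(-5*B_t + 7*t/5)/10) dt + (-5*exp(-5*B_t + 7*t/5)) dB_t.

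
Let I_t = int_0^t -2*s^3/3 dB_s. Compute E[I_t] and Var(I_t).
E[I_t] = 0; Var(I_t) = 4*t^7/63

The Itô integral of a deterministic integrand f(s) has mean 0 because each increment f(s) * (B_{s+ds} - B_s) has mean 0. By the Itô isometry:
  Var( int_0^t f(s) dB_s ) = E[ (int_0^t f(s) dB_s)^2 ] = int_0^t f(s)^2 ds.
Here f(s) = -2*s^3/3, so f(s)^2 = 4*s^6/9. Integrate:
  int_0^t (4*s^6/9) ds = 4*t^7/63.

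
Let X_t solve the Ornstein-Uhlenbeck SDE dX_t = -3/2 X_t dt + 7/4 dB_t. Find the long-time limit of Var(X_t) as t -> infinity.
lim Var(X_t) = 49/48

The OU SDE dX = -theta X dt + sigma dB admits the integrating factor exp(theta t): d(exp(theta t) X_t) = sigma exp(theta t) dB_t. Integrating from 0 to t gives X_t = x_0 * exp(-theta t) + sigma * int_0^t exp(-theta (t-s)) dB_s for any initial x_0. The Itô integral has variance (by the Itô isometry) sigma^2 * int_0^t exp(-2 theta (t - s)) ds = sigma^2 * (1 - exp(-2 theta t)) / (2 theta), independent of x_0.
With theta = 3/2, sigma = 7/4:
  Var(X_t) = (7/4)^2 * (1 - exp(-2*3/2 t)) / (2 * 3/2) = 49/48 - 49*exp(-3*t)/48.
As t -> infinity, exp(-2*3/2 t) -> 0, so the stationary variance is sigma^2 / (2 theta) = 49/48.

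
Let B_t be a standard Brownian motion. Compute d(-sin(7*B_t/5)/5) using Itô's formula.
d(-sin(7*B_t/5)/5) = (49*sin(7*B_t/5)/250) dt + (-7*cos(7*B_t/5)/25) dB_t

Itô's formula for f(B_t) gives d f(B_t) = f'(B_t) dB_t + (1/2) f''(B_t) dt. Compute derivatives of f(x) = -sin(7*x/5)/5:
  f'(x)  = -7*cos(7*x/5)/25
  f''(x) = 49*sin(7*x/5)/125
Substitute x = B_t and multiply the f'' term by 1/2:
  drift     = (1/2) * (49*sin(7*x/5)/125) evaluated at B_t = 49*sin(7*B_t/5)/250
  diffusion = (-7*cos(7*x/5)/25) evaluated at B_t = -7*cos(7*B_t/5)/25
Therefore d(-sin(7*B_t/5)/5) = (49*sin(7*B_t/5)/250) dt + (-7*cos(7*B_t/5)/25) dB_t.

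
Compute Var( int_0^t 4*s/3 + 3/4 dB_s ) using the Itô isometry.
Var = t*(256*t^2 + 432*t + 243)/432

The Itô integral of a deterministic integrand f(s) has mean 0 because each increment f(s) * (B_{s+ds} - B_s) has mean 0. By the Itô isometry:
  Var( int_0^t f(s) dB_s ) = E[ (int_0^t f(s) dB_s)^2 ] = int_0^t f(s)^2 ds.
Here f(s) = 4*s/3 + 3/4, so f(s)^2 = (16*s + 9)^2/144. Integrate:
  int_0^t ((16*s + 9)^2/144) ds = t*(256*t^2 + 432*t + 243)/432.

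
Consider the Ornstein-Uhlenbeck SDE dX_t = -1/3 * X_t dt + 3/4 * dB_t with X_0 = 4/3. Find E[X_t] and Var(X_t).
E[X_t] = 4*exp(-t/3)/3; Var(X_t) = 27/32 - 27*exp(-2*t/3)/32

The OU SDE dX = -theta X dt + sigma dB admits the integrating factor exp(theta t): d(exp(theta t) X_t) = sigma exp(theta t) dB_t. Integrating from 0 to t:
  X_t = x_0 * exp(-theta t) + sigma * int_0^t exp(-theta (t-s)) dB_s.
The Itô integral has mean 0 and (by the Itô isometry) variance sigma^2 * int_0^t exp(-2 theta (t - s)) ds = sigma^2 * (1 - exp(-2 theta t)) / (2 theta).
With theta = 1/3, sigma = 3/4, x_0 = 4/3:
  E[X_t] = 4/3 * exp(-1/3 t) = 4*exp(-t/3)/3
  Var(X_t) = (3/4)^2 * (1 - exp(-2*1/3 t)) / (2 * 1/3) = 27/32 - 27*exp(-2*t/3)/32.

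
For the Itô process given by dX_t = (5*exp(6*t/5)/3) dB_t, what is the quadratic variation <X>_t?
<X>_t = 125*exp(12*t/5)/108 - 125/108

For an Itô process dX_t = a(t) dt + b(t) dB_t, the quadratic variation is <X>_t = int_0^t b(s)^2 ds (the drift term does not contribute). Here b(s) = 5*exp(6*s/5)/3, so
  b(s)^2 = 25*exp(12*s/5)/9.
Integrating from 0 to t:
  <X>_t = int_0^t (25*exp(12*s/5)/9) ds = 125*exp(12*t/5)/108 - 125/108.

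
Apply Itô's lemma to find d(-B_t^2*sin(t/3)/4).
d(-B_t^2*sin(t/3)/4) = (-B_t^2*cos(t/3)/12 - sin(t/3)/4) dt + (-B_t*sin(t/3)/2) dB_t

Itô's formula for f(t, x): d f(t, B_t) = (f_t + (1/2) f_xx) dt + f_x dB_t. Compute partials of f(t, x) = -x^2*sin(t/3)/4:
  f_t(t,x)  = -x^2*cos(t/3)/12
  f_x(t,x)  = -x*sin(t/3)/2
  f_xx(t,x) = -sin(t/3)/2
Assemble drift = f_t + (1/2) f_xx = -x^2*cos(t/3)/12 - sin(t/3)/4 and diffusion = f_x = -x*sin(t/3)/2. Substituting x = B_t:
  d(-B_t^2*sin(t/3)/4) = (-B_t^2*cos(t/3)/12 - sin(t/3)/4) dt + (-B_t*sin(t/3)/2) dB_t.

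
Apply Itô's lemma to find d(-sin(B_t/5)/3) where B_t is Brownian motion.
d(-sin(B_t/5)/3) = (sin(B_t/5)/150) dt + (-cos(B_t/5)/15) dB_t

Itô's formula for f(B_t) gives d f(B_t) = f'(B_t) dB_t + (1/2) f''(B_t) dt. Compute derivatives of f(x) = -sin(x/5)/3:
  f'(x)  = -cos(x/5)/15
  f''(x) = sin(x/5)/75
Substitute x = B_t and multiply the f'' term by 1/2:
  drift     = (1/2) * (sin(x/5)/75) evaluated at B_t = sin(B_t/5)/150
  diffusion = (-cos(x/5)/15) evaluated at B_t = -cos(B_t/5)/15
Therefore d(-sin(B_t/5)/3) = (sin(B_t/5)/150) dt + (-cos(B_t/5)/15) dB_t.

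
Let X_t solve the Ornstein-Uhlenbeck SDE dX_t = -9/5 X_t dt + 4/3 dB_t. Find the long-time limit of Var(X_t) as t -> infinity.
lim Var(X_t) = 40/81

The OU SDE dX = -theta X dt + sigma dB admits the integrating factor exp(theta t): d(exp(theta t) X_t) = sigma exp(theta t) dB_t. Integrating from 0 to t gives X_t = x_0 * exp(-theta t) + sigma * int_0^t exp(-theta (t-s)) dB_s for any initial x_0. The Itô integral has variance (by the Itô isometry) sigma^2 * int_0^t exp(-2 theta (t - s)) ds = sigma^2 * (1 - exp(-2 theta t)) / (2 theta), independent of x_0.
With theta = 9/5, sigma = 4/3:
  Var(X_t) = (4/3)^2 * (1 - exp(-2*9/5 t)) / (2 * 9/5) = 40/81 - 40*exp(-18*t/5)/81.
As t -> infinity, exp(-2*9/5 t) -> 0, so the stationary variance is sigma^2 / (2 theta) = 40/81.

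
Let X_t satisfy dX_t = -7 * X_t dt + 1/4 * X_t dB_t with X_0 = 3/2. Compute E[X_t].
E[X_t] = 3*exp(-7*t)/2

For GBM dX = mu X dt + sigma X dB with X_0 = x_0, apply Itô to Y = log X: dY = (mu - sigma^2/2) dt + sigma dB, so Y_t = log(x_0) + (mu - sigma^2/2) t + sigma B_t and hence X_t = x_0 * exp((mu - sigma^2/2) t + sigma B_t).
With mu = -7, sigma = 1/4, x_0 = 3/2, this gives:
  X_t = 3/2 * exp((-225/32) * t + (1/4) * B_t).
Since sigma*B_t ~ Normal(0, sigma^2 t), E[exp(sigma*B_t)] = exp(sigma^2 t / 2); so E[X_t] = x_0 * exp((mu - sigma^2/2) t) * exp(sigma^2 t / 2) = x_0 * exp(mu t) = 3*exp(-7*t)/2.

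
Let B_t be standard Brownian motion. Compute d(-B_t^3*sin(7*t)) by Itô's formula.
d(-B_t^3*sin(7*t)) = (-B_t*(7*B_t^2*cos(7*t) + 3*sin(7*t))) dt + (-3*B_t^2*sin(7*t)) dB_t

Itô's formula for f(t, x): d f(t, B_t) = (f_t + (1/2) f_xx) dt + f_x dB_t. Compute partials of f(t, x) = -x^3*sin(7*t):
  f_t(t,x)  = -7*x^3*cos(7*t)
  f_x(t,x)  = -3*x^2*sin(7*t)
  f_xx(t,x) = -6*x*sin(7*t)
Assemble drift = f_t + (1/2) f_xx = -x*(7*x^2*cos(7*t) + 3*sin(7*t)) and diffusion = f_x = -3*x^2*sin(7*t). Substituting x = B_t:
  d(-B_t^3*sin(7*t)) = (-B_t*(7*B_t^2*cos(7*t) + 3*sin(7*t))) dt + (-3*B_t^2*sin(7*t)) dB_t.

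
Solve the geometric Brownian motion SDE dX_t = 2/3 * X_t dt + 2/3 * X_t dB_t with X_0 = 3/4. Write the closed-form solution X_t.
X_t = 3/4 * exp((4/9) * t + (2/3) * B_t)

For GBM dX = mu X dt + sigma X dB with X_0 = x_0, apply Itô to Y = log X: dY = (mu - sigma^2/2) dt + sigma dB, so Y_t = log(x_0) + (mu - sigma^2/2) t + sigma B_t and hence X_t = x_0 * exp((mu - sigma^2/2) t + sigma B_t).
With mu = 2/3, sigma = 2/3, x_0 = 3/4, this gives:
  X_t = 3/4 * exp((4/9) * t + (2/3) * B_t).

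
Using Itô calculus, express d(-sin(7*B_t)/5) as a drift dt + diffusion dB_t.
d(-sin(7*B_t)/5) = (49*sin(7*B_t)/10) dt + (-7*cos(7*B_t)/5) dB_t

Itô's formula for f(B_t) gives d f(B_t) = f'(B_t) dB_t + (1/2) f''(B_t) dt. Compute derivatives of f(x) = -sin(7*x)/5:
  f'(x)  = -7*cos(7*x)/5
  f''(x) = 49*sin(7*x)/5
Substitute x = B_t and multiply the f'' term by 1/2:
  drift     = (1/2) * (49*sin(7*x)/5) evaluated at B_t = 49*sin(7*B_t)/10
  diffusion = (-7*cos(7*x)/5) evaluated at B_t = -7*cos(7*B_t)/5
Therefore d(-sin(7*B_t)/5) = (49*sin(7*B_t)/10) dt + (-7*cos(7*B_t)/5) dB_t.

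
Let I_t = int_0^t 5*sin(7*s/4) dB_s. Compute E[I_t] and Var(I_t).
E[I_t] = 0; Var(I_t) = 25*t/2 - 25*sin(7*t/2)/7

The Itô integral of a deterministic integrand f(s) has mean 0 because each increment f(s) * (B_{s+ds} - B_s) has mean 0. By the Itô isometry:
  Var( int_0^t f(s) dB_s ) = E[ (int_0^t f(s) dB_s)^2 ] = int_0^t f(s)^2 ds.
Here f(s) = 5*sin(7*s/4), so f(s)^2 = 25*sin(7*s/4)^2. Integrate:
  int_0^t (25*sin(7*s/4)^2) ds = 25*t/2 - 25*sin(7*t/2)/7.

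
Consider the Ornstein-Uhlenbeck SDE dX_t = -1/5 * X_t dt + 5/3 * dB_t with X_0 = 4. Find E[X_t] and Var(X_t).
E[X_t] = 4*exp(-t/5); Var(X_t) = 125/18 - 125*exp(-2*t/5)/18

The OU SDE dX = -theta X dt + sigma dB admits the integrating factor exp(theta t): d(exp(theta t) X_t) = sigma exp(theta t) dB_t. Integrating from 0 to t:
  X_t = x_0 * exp(-theta t) + sigma * int_0^t exp(-theta (t-s)) dB_s.
The Itô integral has mean 0 and (by the Itô isometry) variance sigma^2 * int_0^t exp(-2 theta (t - s)) ds = sigma^2 * (1 - exp(-2 theta t)) / (2 theta).
With theta = 1/5, sigma = 5/3, x_0 = 4:
  E[X_t] = 4 * exp(-1/5 t) = 4*exp(-t/5)
  Var(X_t) = (5/3)^2 * (1 - exp(-2*1/5 t)) / (2 * 1/5) = 125/18 - 125*exp(-2*t/5)/18.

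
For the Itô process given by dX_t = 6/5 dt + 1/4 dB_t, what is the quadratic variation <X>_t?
<X>_t = t/16

For an Itô process dX_t = a(t) dt + b(t) dB_t, the quadratic variation is <X>_t = int_0^t b(s)^2 ds (the drift term does not contribute). Here b(s) = 1/4, so
  b(s)^2 = 1/16.
Integrating from 0 to t:
  <X>_t = int_0^t (1/16) ds = t/16.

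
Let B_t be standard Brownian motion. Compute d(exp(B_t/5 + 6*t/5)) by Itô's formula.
d(exp(B_t/5 + 6*t/5)) = (61*exp(B_t/5 + 6*t/5)/50) dt + (exp(B_t/5 + 6*t/5)/5) dB_t

Itô's formula for f(t, x): d f(t, B_t) = (f_t + (1/2) f_xx) dt + f_x dB_t. Compute partials of f(t, x) = exp(6*t/5 + x/5):
  f_t(t,x)  = 6*exp(6*t/5 + x/5)/5
  f_x(t,x)  = exp(6*t/5 + x/5)/5
  f_xx(t,x) = exp(6*t/5 + x/5)/25
Assemble drift = f_t + (1/2) f_xx = 61*exp(6*t/5 + x/5)/50 and diffusion = f_x = exp(6*t/5 + x/5)/5. Substituting x = B_t:
  d(exp(B_t/5 + 6*t/5)) = (61*exp(B_t/5 + 6*t/5)/50) dt + (exp(B_t/5 + 6*t/5)/5) dB_t.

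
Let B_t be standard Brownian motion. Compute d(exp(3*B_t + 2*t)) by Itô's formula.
d(exp(3*B_t + 2*t)) = (13*exp(3*B_t + 2*t)/2) dt + (3*exp(3*B_t + 2*t)) dB_t

Itô's formula for f(t, x): d f(t, B_t) = (f_t + (1/2) f_xx) dt + f_x dB_t. Compute partials of f(t, x) = exp(2*t + 3*x):
  f_t(t,x)  = 2*exp(2*t + 3*x)
  f_x(t,x)  = 3*exp(2*t + 3*x)
  f_xx(t,x) = 9*exp(2*t + 3*x)
Assemble drift = f_t + (1/2) f_xx = 13*exp(2*t + 3*x)/2 and diffusion = f_x = 3*exp(2*t + 3*x). Substituting x = B_t:
  d(exp(3*B_t + 2*t)) = (13*exp(3*B_t + 2*t)/2) dt + (3*exp(3*B_t + 2*t)) dB_t.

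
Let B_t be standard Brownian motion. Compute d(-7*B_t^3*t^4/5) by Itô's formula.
d(-7*B_t^3*t^4/5) = (7*B_t*t^3*(-4*B_t^2 - 3*t)/5) dt + (-21*B_t^2*t^4/5) dB_t

Itô's formula for f(t, x): d f(t, B_t) = (f_t + (1/2) f_xx) dt + f_x dB_t. Compute partials of f(t, x) = -7*t^4*x^3/5:
  f_t(t,x)  = -28*t^3*x^3/5
  f_x(t,x)  = -21*t^4*x^2/5
  f_xx(t,x) = -42*t^4*x/5
Assemble drift = f_t + (1/2) f_xx = 7*t^3*x*(-3*t - 4*x^2)/5 and diffusion = f_x = -21*t^4*x^2/5. Substituting x = B_t:
  d(-7*B_t^3*t^4/5) = (7*B_t*t^3*(-4*B_t^2 - 3*t)/5) dt + (-21*B_t^2*t^4/5) dB_t.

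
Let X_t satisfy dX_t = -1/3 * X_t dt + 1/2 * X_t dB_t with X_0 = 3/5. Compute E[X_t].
E[X_t] = 3*exp(-t/3)/5

For GBM dX = mu X dt + sigma X dB with X_0 = x_0, apply Itô to Y = log X: dY = (mu - sigma^2/2) dt + sigma dB, so Y_t = log(x_0) + (mu - sigma^2/2) t + sigma B_t and hence X_t = x_0 * exp((mu - sigma^2/2) t + sigma B_t).
With mu = -1/3, sigma = 1/2, x_0 = 3/5, this gives:
  X_t = 3/5 * exp((-11/24) * t + (1/2) * B_t).
Since sigma*B_t ~ Normal(0, sigma^2 t), E[exp(sigma*B_t)] = exp(sigma^2 t / 2); so E[X_t] = x_0 * exp((mu - sigma^2/2) t) * exp(sigma^2 t / 2) = x_0 * exp(mu t) = 3*exp(-t/3)/5.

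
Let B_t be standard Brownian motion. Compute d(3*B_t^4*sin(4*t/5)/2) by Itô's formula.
d(3*B_t^4*sin(4*t/5)/2) = (B_t^2*(6*B_t^2*cos(4*t/5)/5 + 9*sin(4*t/5))) dt + (6*B_t^3*sin(4*t/5)) dB_t

Itô's formula for f(t, x): d f(t, B_t) = (f_t + (1/2) f_xx) dt + f_x dB_t. Compute partials of f(t, x) = 3*x^4*sin(4*t/5)/2:
  f_t(t,x)  = 6*x^4*cos(4*t/5)/5
  f_x(t,x)  = 6*x^3*sin(4*t/5)
  f_xx(t,x) = 18*x^2*sin(4*t/5)
Assemble drift = f_t + (1/2) f_xx = x^2*(6*x^2*cos(4*t/5)/5 + 9*sin(4*t/5)) and diffusion = f_x = 6*x^3*sin(4*t/5). Substituting x = B_t:
  d(3*B_t^4*sin(4*t/5)/2) = (B_t^2*(6*B_t^2*cos(4*t/5)/5 + 9*sin(4*t/5))) dt + (6*B_t^3*sin(4*t/5)) dB_t.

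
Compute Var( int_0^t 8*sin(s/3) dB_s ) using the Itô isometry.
Var = 32*t - 48*sin(2*t/3)

The Itô integral of a deterministic integrand f(s) has mean 0 because each increment f(s) * (B_{s+ds} - B_s) has mean 0. By the Itô isometry:
  Var( int_0^t f(s) dB_s ) = E[ (int_0^t f(s) dB_s)^2 ] = int_0^t f(s)^2 ds.
Here f(s) = 8*sin(s/3), so f(s)^2 = 64*sin(s/3)^2. Integrate:
  int_0^t (64*sin(s/3)^2) ds = 32*t - 48*sin(2*t/3).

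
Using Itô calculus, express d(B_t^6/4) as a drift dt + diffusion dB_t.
d(B_t^6/4) = (15*B_t^4/4) dt + (3*B_t^5/2) dB_t

Itô's formula for f(B_t) gives d f(B_t) = f'(B_t) dB_t + (1/2) f''(B_t) dt. Compute derivatives of f(x) = x^6/4:
  f'(x)  = 3*x^5/2
  f''(x) = 15*x^4/2
Substitute x = B_t and multiply the f'' term by 1/2:
  drift     = (1/2) * (15*x^4/2) evaluated at B_t = 15*B_t^4/4
  diffusion = (3*x^5/2) evaluated at B_t = 3*B_t^5/2
Therefore d(B_t^6/4) = (15*B_t^4/4) dt + (3*B_t^5/2) dB_t.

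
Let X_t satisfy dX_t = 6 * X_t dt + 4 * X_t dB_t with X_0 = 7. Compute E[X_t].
E[X_t] = 7*exp(6*t)

For GBM dX = mu X dt + sigma X dB with X_0 = x_0, apply Itô to Y = log X: dY = (mu - sigma^2/2) dt + sigma dB, so Y_t = log(x_0) + (mu - sigma^2/2) t + sigma B_t and hence X_t = x_0 * exp((mu - sigma^2/2) t + sigma B_t).
With mu = 6, sigma = 4, x_0 = 7, this gives:
  X_t = 7 * exp((-2) * t + (4) * B_t).
Since sigma*B_t ~ Normal(0, sigma^2 t), E[exp(sigma*B_t)] = exp(sigma^2 t / 2); so E[X_t] = x_0 * exp((mu - sigma^2/2) t) * exp(sigma^2 t / 2) = x_0 * exp(mu t) = 7*exp(6*t).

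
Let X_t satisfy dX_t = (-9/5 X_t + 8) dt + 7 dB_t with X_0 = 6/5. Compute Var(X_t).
Var(X_t) = 245/18 - 245*exp(-18*t/5)/18

The variance V(t) = Var(X_t) satisfies V'(t) = 2 a V(t) + c^2 with V(0) = 0 (drift coefficient is linear in X, diffusion is constant). With a = -9/5, c = 7, the solution is
  V(t) = (c^2 / (2 a)) * (exp(2 a t) - 1)
       = (7^2 / (2*(-9/5))) * (exp((-18/5) t) - 1)
       = 245/18 - 245*exp(-18*t/5)/18.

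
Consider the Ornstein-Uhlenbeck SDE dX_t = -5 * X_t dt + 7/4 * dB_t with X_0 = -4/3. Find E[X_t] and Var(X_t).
E[X_t] = -4*exp(-5*t)/3; Var(X_t) = 49/160 - 49*exp(-10*t)/160

The OU SDE dX = -theta X dt + sigma dB admits the integrating factor exp(theta t): d(exp(theta t) X_t) = sigma exp(theta t) dB_t. Integrating from 0 to t:
  X_t = x_0 * exp(-theta t) + sigma * int_0^t exp(-theta (t-s)) dB_s.
The Itô integral has mean 0 and (by the Itô isometry) variance sigma^2 * int_0^t exp(-2 theta (t - s)) ds = sigma^2 * (1 - exp(-2 theta t)) / (2 theta).
With theta = 5, sigma = 7/4, x_0 = -4/3:
  E[X_t] = -4/3 * exp(-5 t) = -4*exp(-5*t)/3
  Var(X_t) = (7/4)^2 * (1 - exp(-2*5 t)) / (2 * 5) = 49/160 - 49*exp(-10*t)/160.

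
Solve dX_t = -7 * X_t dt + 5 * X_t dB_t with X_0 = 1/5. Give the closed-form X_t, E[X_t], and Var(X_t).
X_t = 1/5 * exp((-39/2) t + (5) B_t); E[X_t] = exp(-7*t)/5; Var(X_t) = (exp(25*t) - 1)*exp(-14*t)/25

For GBM dX = mu X dt + sigma X dB with X_0 = x_0, apply Itô to Y = log X: dY = (mu - sigma^2/2) dt + sigma dB, so Y_t = log(x_0) + (mu - sigma^2/2) t + sigma B_t and hence X_t = x_0 * exp((mu - sigma^2/2) t + sigma B_t).
With mu = -7, sigma = 5, x_0 = 1/5, this gives:
  X_t = 1/5 * exp((-39/2) * t + (5) * B_t).
Since sigma*B_t ~ Normal(0, sigma^2 t), E[exp(sigma*B_t)] = exp(sigma^2 t / 2); so E[X_t] = x_0 * exp((mu - sigma^2/2) t) * exp(sigma^2 t / 2) = x_0 * exp(mu t) = exp(-7*t)/5.
Var(X_t) = E[X_t^2] - (E[X_t])^2 = x_0^2 * exp(2 mu t) * (exp(sigma^2 t) - 1) = (exp(25*t) - 1)*exp(-14*t)/25.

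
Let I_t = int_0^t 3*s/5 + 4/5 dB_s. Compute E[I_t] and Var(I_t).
E[I_t] = 0; Var(I_t) = t*(3*t^2 + 12*t + 16)/25

The Itô integral of a deterministic integrand f(s) has mean 0 because each increment f(s) * (B_{s+ds} - B_s) has mean 0. By the Itô isometry:
  Var( int_0^t f(s) dB_s ) = E[ (int_0^t f(s) dB_s)^2 ] = int_0^t f(s)^2 ds.
Here f(s) = 3*s/5 + 4/5, so f(s)^2 = (3*s + 4)^2/25. Integrate:
  int_0^t ((3*s + 4)^2/25) ds = t*(3*t^2 + 12*t + 16)/25.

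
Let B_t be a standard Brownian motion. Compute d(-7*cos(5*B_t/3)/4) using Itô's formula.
d(-7*cos(5*B_t/3)/4) = (175*cos(5*B_t/3)/72) dt + (35*sin(5*B_t/3)/12) dB_t

Itô's formula for f(B_t) gives d f(B_t) = f'(B_t) dB_t + (1/2) f''(B_t) dt. Compute derivatives of f(x) = -7*cos(5*x/3)/4:
  f'(x)  = 35*sin(5*x/3)/12
  f''(x) = 175*cos(5*x/3)/36
Substitute x = B_t and multiply the f'' term by 1/2:
  drift     = (1/2) * (175*cos(5*x/3)/36) evaluated at B_t = 175*cos(5*B_t/3)/72
  diffusion = (35*sin(5*x/3)/12) evaluated at B_t = 35*sin(5*B_t/3)/12
Therefore d(-7*cos(5*B_t/3)/4) = (175*cos(5*B_t/3)/72) dt + (35*sin(5*B_t/3)/12) dB_t.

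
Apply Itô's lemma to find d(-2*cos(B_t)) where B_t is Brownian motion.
d(-2*cos(B_t)) = (cos(B_t)) dt + (2*sin(B_t)) dB_t

Itô's formula for f(B_t) gives d f(B_t) = f'(B_t) dB_t + (1/2) f''(B_t) dt. Compute derivatives of f(x) = -2*cos(x):
  f'(x)  = 2*sin(x)
  f''(x) = 2*cos(x)
Substitute x = B_t and multiply the f'' term by 1/2:
  drift     = (1/2) * (2*cos(x)) evaluated at B_t = cos(B_t)
  diffusion = (2*sin(x)) evaluated at B_t = 2*sin(B_t)
Therefore d(-2*cos(B_t)) = (cos(B_t)) dt + (2*sin(B_t)) dB_t.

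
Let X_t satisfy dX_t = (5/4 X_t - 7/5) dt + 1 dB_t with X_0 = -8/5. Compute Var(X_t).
Var(X_t) = 2*exp(5*t/2)/5 - 2/5

The variance V(t) = Var(X_t) satisfies V'(t) = 2 a V(t) + c^2 with V(0) = 0 (drift coefficient is linear in X, diffusion is constant). With a = 5/4, c = 1, the solution is
  V(t) = (c^2 / (2 a)) * (exp(2 a t) - 1)
       = (1^2 / (2*(5/4))) * (exp((5/2) t) - 1)
       = 2*exp(5*t/2)/5 - 2/5.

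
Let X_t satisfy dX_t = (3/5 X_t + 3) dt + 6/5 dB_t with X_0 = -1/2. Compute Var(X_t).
Var(X_t) = 6*exp(6*t/5)/5 - 6/5

The variance V(t) = Var(X_t) satisfies V'(t) = 2 a V(t) + c^2 with V(0) = 0 (drift coefficient is linear in X, diffusion is constant). With a = 3/5, c = 6/5, the solution is
  V(t) = (c^2 / (2 a)) * (exp(2 a t) - 1)
       = ((6/5)^2 / (2*(3/5))) * (exp((6/5) t) - 1)
       = 6*exp(6*t/5)/5 - 6/5.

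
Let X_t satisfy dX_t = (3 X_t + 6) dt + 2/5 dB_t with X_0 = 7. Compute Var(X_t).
Var(X_t) = 2*exp(6*t)/75 - 2/75

The variance V(t) = Var(X_t) satisfies V'(t) = 2 a V(t) + c^2 with V(0) = 0 (drift coefficient is linear in X, diffusion is constant). With a = 3, c = 2/5, the solution is
  V(t) = (c^2 / (2 a)) * (exp(2 a t) - 1)
       = ((2/5)^2 / (2*3)) * (exp(6 t) - 1)
       = 2*exp(6*t)/75 - 2/75.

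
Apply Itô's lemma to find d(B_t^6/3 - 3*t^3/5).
d(B_t^6/3 - 3*t^3/5) = (5*B_t^4 - 9*t^2/5) dt + (2*B_t^5) dB_t

Itô's formula for f(t, x): d f(t, B_t) = (f_t + (1/2) f_xx) dt + f_x dB_t. Compute partials of f(t, x) = -3*t^3/5 + x^6/3:
  f_t(t,x)  = -9*t^2/5
  f_x(t,x)  = 2*x^5
  f_xx(t,x) = 10*x^4
Assemble drift = f_t + (1/2) f_xx = -9*t^2/5 + 5*x^4 and diffusion = f_x = 2*x^5. Substituting x = B_t:
  d(B_t^6/3 - 3*t^3/5) = (5*B_t^4 - 9*t^2/5) dt + (2*B_t^5) dB_t.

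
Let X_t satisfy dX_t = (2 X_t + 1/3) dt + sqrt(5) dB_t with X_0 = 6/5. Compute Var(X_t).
Var(X_t) = 5*exp(4*t)/4 - 5/4

The variance V(t) = Var(X_t) satisfies V'(t) = 2 a V(t) + c^2 with V(0) = 0 (drift coefficient is linear in X, diffusion is constant). With a = 2, c = sqrt(5), the solution is
  V(t) = (c^2 / (2 a)) * (exp(2 a t) - 1)
       = (sqrt(5)^2 / (2*2)) * (exp(4 t) - 1)
       = 5*exp(4*t)/4 - 5/4.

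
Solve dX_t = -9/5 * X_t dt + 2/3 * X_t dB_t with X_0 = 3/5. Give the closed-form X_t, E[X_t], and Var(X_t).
X_t = 3/5 * exp((-91/45) t + (2/3) B_t); E[X_t] = 3*exp(-9*t/5)/5; Var(X_t) = (9*exp(4*t/9) - 9)*exp(-18*t/5)/25

For GBM dX = mu X dt + sigma X dB with X_0 = x_0, apply Itô to Y = log X: dY = (mu - sigma^2/2) dt + sigma dB, so Y_t = log(x_0) + (mu - sigma^2/2) t + sigma B_t and hence X_t = x_0 * exp((mu - sigma^2/2) t + sigma B_t).
With mu = -9/5, sigma = 2/3, x_0 = 3/5, this gives:
  X_t = 3/5 * exp((-91/45) * t + (2/3) * B_t).
Since sigma*B_t ~ Normal(0, sigma^2 t), E[exp(sigma*B_t)] = exp(sigma^2 t / 2); so E[X_t] = x_0 * exp((mu - sigma^2/2) t) * exp(sigma^2 t / 2) = x_0 * exp(mu t) = 3*exp(-9*t/5)/5.
Var(X_t) = E[X_t^2] - (E[X_t])^2 = x_0^2 * exp(2 mu t) * (exp(sigma^2 t) - 1) = (9*exp(4*t/9) - 9)*exp(-18*t/5)/25.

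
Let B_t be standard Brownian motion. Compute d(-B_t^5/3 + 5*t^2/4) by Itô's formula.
d(-B_t^5/3 + 5*t^2/4) = (-10*B_t^3/3 + 5*t/2) dt + (-5*B_t^4/3) dB_t

Itô's formula for f(t, x): d f(t, B_t) = (f_t + (1/2) f_xx) dt + f_x dB_t. Compute partials of f(t, x) = 5*t^2/4 - x^5/3:
  f_t(t,x)  = 5*t/2
  f_x(t,x)  = -5*x^4/3
  f_xx(t,x) = -20*x^3/3
Assemble drift = f_t + (1/2) f_xx = 5*t/2 - 10*x^3/3 and diffusion = f_x = -5*x^4/3. Substituting x = B_t:
  d(-B_t^5/3 + 5*t^2/4) = (-10*B_t^3/3 + 5*t/2) dt + (-5*B_t^4/3) dB_t.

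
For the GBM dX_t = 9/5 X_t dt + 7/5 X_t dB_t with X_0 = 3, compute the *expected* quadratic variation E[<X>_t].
E[<X>_t] = 441*exp(139*t/25)/139 - 441/139

<X>_t = int_0^t ((7/5) * X_s)^2 ds. Taking expectation inside the integral: E[<X>_t] = (7/5)^2 * int_0^t E[X_s^2] ds. For GBM, E[X_s^2] = x_0^2 * exp((2 mu + sigma^2) s). Integrating:
  E[<X>_t] = (7/5)^2 * 3^2 * (exp((2*(9/5) + (7/5)^2) t) - 1) / (2*(9/5) + (7/5)^2)
           = (7/5)^2 * 3^2 * (exp((139/25) t) - 1) / (139/25) = 441*exp(139*t/25)/139 - 441/139.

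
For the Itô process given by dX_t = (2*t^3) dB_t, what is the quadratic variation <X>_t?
<X>_t = 4*t^7/7

For an Itô process dX_t = a(t) dt + b(t) dB_t, the quadratic variation is <X>_t = int_0^t b(s)^2 ds (the drift term does not contribute). Here b(s) = 2*s^3, so
  b(s)^2 = 4*s^6.
Integrating from 0 to t:
  <X>_t = int_0^t (4*s^6) ds = 4*t^7/7.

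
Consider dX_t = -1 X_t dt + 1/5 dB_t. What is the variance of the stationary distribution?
lim Var(X_t) = 1/50

The OU SDE dX = -theta X dt + sigma dB admits the integrating factor exp(theta t): d(exp(theta t) X_t) = sigma exp(theta t) dB_t. Integrating from 0 to t gives X_t = x_0 * exp(-theta t) + sigma * int_0^t exp(-theta (t-s)) dB_s for any initial x_0. The Itô integral has variance (by the Itô isometry) sigma^2 * int_0^t exp(-2 theta (t - s)) ds = sigma^2 * (1 - exp(-2 theta t)) / (2 theta), independent of x_0.
With theta = 1, sigma = 1/5:
  Var(X_t) = (1/5)^2 * (1 - exp(-2*1 t)) / (2 * 1) = 1/50 - exp(-2*t)/50.
As t -> infinity, exp(-2*1 t) -> 0, so the stationary variance is sigma^2 / (2 theta) = 1/50.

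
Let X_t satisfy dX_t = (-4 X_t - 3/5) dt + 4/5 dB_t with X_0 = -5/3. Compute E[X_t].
E[X_t] = -3/20 - 91*exp(-4*t)/60

Taking expectations and using E[dB_t] = 0, the mean m(t) = E[X_t] satisfies the ODE m'(t) = a m(t) + b with m(0) = x_0. With a = -4, b = -3/5, x_0 = -5/3, the solution is
  m(t) = x_0 * exp(a t) + (b/a) * (exp(a t) - 1)
       = (-5/3) * exp((-4) t) + ((-3/5)/(-4)) * (exp((-4) t) - 1)
       = -3/20 - 91*exp(-4*t)/60.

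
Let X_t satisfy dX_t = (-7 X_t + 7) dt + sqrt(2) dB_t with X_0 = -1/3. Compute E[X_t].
E[X_t] = 1 - 4*exp(-7*t)/3

Taking expectations and using E[dB_t] = 0, the mean m(t) = E[X_t] satisfies the ODE m'(t) = a m(t) + b with m(0) = x_0. With a = -7, b = 7, x_0 = -1/3, the solution is
  m(t) = x_0 * exp(a t) + (b/a) * (exp(a t) - 1)
       = (-1/3) * exp((-7) t) + (7/(-7)) * (exp((-7) t) - 1)
       = 1 - 4*exp(-7*t)/3.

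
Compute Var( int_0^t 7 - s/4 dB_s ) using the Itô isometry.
Var = t*(t^2 - 84*t + 2352)/48

The Itô integral of a deterministic integrand f(s) has mean 0 because each increment f(s) * (B_{s+ds} - B_s) has mean 0. By the Itô isometry:
  Var( int_0^t f(s) dB_s ) = E[ (int_0^t f(s) dB_s)^2 ] = int_0^t f(s)^2 ds.
Here f(s) = 7 - s/4, so f(s)^2 = (s - 28)^2/16. Integrate:
  int_0^t ((s - 28)^2/16) ds = t*(t^2 - 84*t + 2352)/48.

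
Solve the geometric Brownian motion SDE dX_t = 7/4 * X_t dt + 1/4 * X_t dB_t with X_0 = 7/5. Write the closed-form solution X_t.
X_t = 7/5 * exp((55/32) * t + (1/4) * B_t)

For GBM dX = mu X dt + sigma X dB with X_0 = x_0, apply Itô to Y = log X: dY = (mu - sigma^2/2) dt + sigma dB, so Y_t = log(x_0) + (mu - sigma^2/2) t + sigma B_t and hence X_t = x_0 * exp((mu - sigma^2/2) t + sigma B_t).
With mu = 7/4, sigma = 1/4, x_0 = 7/5, this gives:
  X_t = 7/5 * exp((55/32) * t + (1/4) * B_t).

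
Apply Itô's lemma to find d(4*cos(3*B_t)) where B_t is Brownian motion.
d(4*cos(3*B_t)) = (-18*cos(3*B_t)) dt + (-12*sin(3*B_t)) dB_t

Itô's formula for f(B_t) gives d f(B_t) = f'(B_t) dB_t + (1/2) f''(B_t) dt. Compute derivatives of f(x) = 4*cos(3*x):
  f'(x)  = -12*sin(3*x)
  f''(x) = -36*cos(3*x)
Substitute x = B_t and multiply the f'' term by 1/2:
  drift     = (1/2) * (-36*cos(3*x)) evaluated at B_t = -18*cos(3*B_t)
  diffusion = (-12*sin(3*x)) evaluated at B_t = -12*sin(3*B_t)
Therefore d(4*cos(3*B_t)) = (-18*cos(3*B_t)) dt + (-12*sin(3*B_t)) dB_t.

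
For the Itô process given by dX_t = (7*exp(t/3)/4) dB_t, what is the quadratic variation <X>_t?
<X>_t = 147*exp(2*t/3)/32 - 147/32

For an Itô process dX_t = a(t) dt + b(t) dB_t, the quadratic variation is <X>_t = int_0^t b(s)^2 ds (the drift term does not contribute). Here b(s) = 7*exp(s/3)/4, so
  b(s)^2 = 49*exp(2*s/3)/16.
Integrating from 0 to t:
  <X>_t = int_0^t (49*exp(2*s/3)/16) ds = 147*exp(2*t/3)/32 - 147/32.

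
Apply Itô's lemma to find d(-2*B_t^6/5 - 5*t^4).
d(-2*B_t^6/5 - 5*t^4) = (-6*B_t^4 - 20*t^3) dt + (-12*B_t^5/5) dB_t

Itô's formula for f(t, x): d f(t, B_t) = (f_t + (1/2) f_xx) dt + f_x dB_t. Compute partials of f(t, x) = -5*t^4 - 2*x^6/5:
  f_t(t,x)  = -20*t^3
  f_x(t,x)  = -12*x^5/5
  f_xx(t,x) = -12*x^4
Assemble drift = f_t + (1/2) f_xx = -20*t^3 - 6*x^4 and diffusion = f_x = -12*x^5/5. Substituting x = B_t:
  d(-2*B_t^6/5 - 5*t^4) = (-6*B_t^4 - 20*t^3) dt + (-12*B_t^5/5) dB_t.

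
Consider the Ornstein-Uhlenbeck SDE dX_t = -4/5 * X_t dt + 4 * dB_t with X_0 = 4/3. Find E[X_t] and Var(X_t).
E[X_t] = 4*exp(-4*t/5)/3; Var(X_t) = 10 - 10*exp(-8*t/5)

The OU SDE dX = -theta X dt + sigma dB admits the integrating factor exp(theta t): d(exp(theta t) X_t) = sigma exp(theta t) dB_t. Integrating from 0 to t:
  X_t = x_0 * exp(-theta t) + sigma * int_0^t exp(-theta (t-s)) dB_s.
The Itô integral has mean 0 and (by the Itô isometry) variance sigma^2 * int_0^t exp(-2 theta (t - s)) ds = sigma^2 * (1 - exp(-2 theta t)) / (2 theta).
With theta = 4/5, sigma = 4, x_0 = 4/3:
  E[X_t] = 4/3 * exp(-4/5 t) = 4*exp(-4*t/5)/3
  Var(X_t) = (4)^2 * (1 - exp(-2*4/5 t)) / (2 * 4/5) = 10 - 10*exp(-8*t/5).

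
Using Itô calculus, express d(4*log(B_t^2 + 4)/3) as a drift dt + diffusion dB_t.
d(4*log(B_t^2 + 4)/3) = (4*(4 - B_t^2)/(3*(B_t^2 + 4)^2)) dt + (8*B_t/(3*(B_t^2 + 4))) dB_t

Itô's formula for f(B_t) gives d f(B_t) = f'(B_t) dB_t + (1/2) f''(B_t) dt. Compute derivatives of f(x) = 4*log(x^2 + 4)/3:
  f'(x)  = 8*x/(3*(x^2 + 4))
  f''(x) = 8*(4 - x^2)/(3*(x^2 + 4)^2)
Substitute x = B_t and multiply the f'' term by 1/2:
  drift     = (1/2) * (8*(4 - x^2)/(3*(x^2 + 4)^2)) evaluated at B_t = 4*(4 - B_t^2)/(3*(B_t^2 + 4)^2)
  diffusion = (8*x/(3*(x^2 + 4))) evaluated at B_t = 8*B_t/(3*(B_t^2 + 4))
Therefore d(4*log(B_t^2 + 4)/3) = (4*(4 - B_t^2)/(3*(B_t^2 + 4)^2)) dt + (8*B_t/(3*(B_t^2 + 4))) dB_t.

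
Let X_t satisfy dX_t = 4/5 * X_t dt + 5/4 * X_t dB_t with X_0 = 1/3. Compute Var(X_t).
Var(X_t) = (exp(25*t/16) - 1)*exp(8*t/5)/9

For GBM dX = mu X dt + sigma X dB with X_0 = x_0, apply Itô to Y = log X: dY = (mu - sigma^2/2) dt + sigma dB, so Y_t = log(x_0) + (mu - sigma^2/2) t + sigma B_t and hence X_t = x_0 * exp((mu - sigma^2/2) t + sigma B_t).
With mu = 4/5, sigma = 5/4, x_0 = 1/3, this gives:
  X_t = 1/3 * exp((3/160) * t + (5/4) * B_t).
Since sigma*B_t ~ Normal(0, sigma^2 t), E[exp(sigma*B_t)] = exp(sigma^2 t / 2); so E[X_t] = x_0 * exp((mu - sigma^2/2) t) * exp(sigma^2 t / 2) = x_0 * exp(mu t) = exp(4*t/5)/3.
Var(X_t) = E[X_t^2] - (E[X_t])^2 = x_0^2 * exp(2 mu t) * (exp(sigma^2 t) - 1) = (exp(25*t/16) - 1)*exp(8*t/5)/9.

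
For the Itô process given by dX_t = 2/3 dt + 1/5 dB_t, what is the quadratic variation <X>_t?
<X>_t = t/25

For an Itô process dX_t = a(t) dt + b(t) dB_t, the quadratic variation is <X>_t = int_0^t b(s)^2 ds (the drift term does not contribute). Here b(s) = 1/5, so
  b(s)^2 = 1/25.
Integrating from 0 to t:
  <X>_t = int_0^t (1/25) ds = t/25.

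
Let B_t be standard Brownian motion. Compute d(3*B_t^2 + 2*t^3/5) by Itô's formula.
d(3*B_t^2 + 2*t^3/5) = (6*t^2/5 + 3) dt + (6*B_t) dB_t

Itô's formula for f(t, x): d f(t, B_t) = (f_t + (1/2) f_xx) dt + f_x dB_t. Compute partials of f(t, x) = 2*t^3/5 + 3*x^2:
  f_t(t,x)  = 6*t^2/5
  f_x(t,x)  = 6*x
  f_xx(t,x) = 6
Assemble drift = f_t + (1/2) f_xx = 6*t^2/5 + 3 and diffusion = f_x = 6*x. Substituting x = B_t:
  d(3*B_t^2 + 2*t^3/5) = (6*t^2/5 + 3) dt + (6*B_t) dB_t.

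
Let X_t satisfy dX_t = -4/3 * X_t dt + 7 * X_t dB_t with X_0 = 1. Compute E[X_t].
E[X_t] = exp(-4*t/3)

For GBM dX = mu X dt + sigma X dB with X_0 = x_0, apply Itô to Y = log X: dY = (mu - sigma^2/2) dt + sigma dB, so Y_t = log(x_0) + (mu - sigma^2/2) t + sigma B_t and hence X_t = x_0 * exp((mu - sigma^2/2) t + sigma B_t).
With mu = -4/3, sigma = 7, x_0 = 1, this gives:
  X_t = 1 * exp((-155/6) * t + (7) * B_t).
Since sigma*B_t ~ Normal(0, sigma^2 t), E[exp(sigma*B_t)] = exp(sigma^2 t / 2); so E[X_t] = x_0 * exp((mu - sigma^2/2) t) * exp(sigma^2 t / 2) = x_0 * exp(mu t) = exp(-4*t/3).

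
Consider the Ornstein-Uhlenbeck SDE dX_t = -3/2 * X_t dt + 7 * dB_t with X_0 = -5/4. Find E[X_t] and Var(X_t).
E[X_t] = -5*exp(-3*t/2)/4; Var(X_t) = 49/3 - 49*exp(-3*t)/3

The OU SDE dX = -theta X dt + sigma dB admits the integrating factor exp(theta t): d(exp(theta t) X_t) = sigma exp(theta t) dB_t. Integrating from 0 to t:
  X_t = x_0 * exp(-theta t) + sigma * int_0^t exp(-theta (t-s)) dB_s.
The Itô integral has mean 0 and (by the Itô isometry) variance sigma^2 * int_0^t exp(-2 theta (t - s)) ds = sigma^2 * (1 - exp(-2 theta t)) / (2 theta).
With theta = 3/2, sigma = 7, x_0 = -5/4:
  E[X_t] = -5/4 * exp(-3/2 t) = -5*exp(-3*t/2)/4
  Var(X_t) = (7)^2 * (1 - exp(-2*3/2 t)) / (2 * 3/2) = 49/3 - 49*exp(-3*t)/3.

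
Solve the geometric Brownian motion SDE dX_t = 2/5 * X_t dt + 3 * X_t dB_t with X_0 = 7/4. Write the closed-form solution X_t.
X_t = 7/4 * exp((-41/10) * t + (3) * B_t)

For GBM dX = mu X dt + sigma X dB with X_0 = x_0, apply Itô to Y = log X: dY = (mu - sigma^2/2) dt + sigma dB, so Y_t = log(x_0) + (mu - sigma^2/2) t + sigma B_t and hence X_t = x_0 * exp((mu - sigma^2/2) t + sigma B_t).
With mu = 2/5, sigma = 3, x_0 = 7/4, this gives:
  X_t = 7/4 * exp((-41/10) * t + (3) * B_t).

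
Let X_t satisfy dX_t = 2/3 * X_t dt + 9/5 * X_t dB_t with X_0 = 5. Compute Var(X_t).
Var(X_t) = 25*(exp(81*t/25) - 1)*exp(4*t/3)

For GBM dX = mu X dt + sigma X dB with X_0 = x_0, apply Itô to Y = log X: dY = (mu - sigma^2/2) dt + sigma dB, so Y_t = log(x_0) + (mu - sigma^2/2) t + sigma B_t and hence X_t = x_0 * exp((mu - sigma^2/2) t + sigma B_t).
With mu = 2/3, sigma = 9/5, x_0 = 5, this gives:
  X_t = 5 * exp((-143/150) * t + (9/5) * B_t).
Since sigma*B_t ~ Normal(0, sigma^2 t), E[exp(sigma*B_t)] = exp(sigma^2 t / 2); so E[X_t] = x_0 * exp((mu - sigma^2/2) t) * exp(sigma^2 t / 2) = x_0 * exp(mu t) = 5*exp(2*t/3).
Var(X_t) = E[X_t^2] - (E[X_t])^2 = x_0^2 * exp(2 mu t) * (exp(sigma^2 t) - 1) = 25*(exp(81*t/25) - 1)*exp(4*t/3).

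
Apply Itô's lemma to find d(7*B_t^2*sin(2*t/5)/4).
d(7*B_t^2*sin(2*t/5)/4) = (7*B_t^2*cos(2*t/5)/10 + 7*sin(2*t/5)/4) dt + (7*B_t*sin(2*t/5)/2) dB_t

Itô's formula for f(t, x): d f(t, B_t) = (f_t + (1/2) f_xx) dt + f_x dB_t. Compute partials of f(t, x) = 7*x^2*sin(2*t/5)/4:
  f_t(t,x)  = 7*x^2*cos(2*t/5)/10
  f_x(t,x)  = 7*x*sin(2*t/5)/2
  f_xx(t,x) = 7*sin(2*t/5)/2
Assemble drift = f_t + (1/2) f_xx = 7*x^2*cos(2*t/5)/10 + 7*sin(2*t/5)/4 and diffusion = f_x = 7*x*sin(2*t/5)/2. Substituting x = B_t:
  d(7*B_t^2*sin(2*t/5)/4) = (7*B_t^2*cos(2*t/5)/10 + 7*sin(2*t/5)/4) dt + (7*B_t*sin(2*t/5)/2) dB_t.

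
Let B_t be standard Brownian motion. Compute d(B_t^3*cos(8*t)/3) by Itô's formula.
d(B_t^3*cos(8*t)/3) = (B_t*(-8*B_t^2*sin(8*t)/3 + cos(8*t))) dt + (B_t^2*cos(8*t)) dB_t

Itô's formula for f(t, x): d f(t, B_t) = (f_t + (1/2) f_xx) dt + f_x dB_t. Compute partials of f(t, x) = x^3*cos(8*t)/3:
  f_t(t,x)  = -8*x^3*sin(8*t)/3
  f_x(t,x)  = x^2*cos(8*t)
  f_xx(t,x) = 2*x*cos(8*t)
Assemble drift = f_t + (1/2) f_xx = x*(-8*x^2*sin(8*t)/3 + cos(8*t)) and diffusion = f_x = x^2*cos(8*t). Substituting x = B_t:
  d(B_t^3*cos(8*t)/3) = (B_t*(-8*B_t^2*sin(8*t)/3 + cos(8*t))) dt + (B_t^2*cos(8*t)) dB_t.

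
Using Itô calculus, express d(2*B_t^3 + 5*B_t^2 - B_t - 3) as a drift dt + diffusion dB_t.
d(2*B_t^3 + 5*B_t^2 - B_t - 3) = (6*B_t + 5) dt + (6*B_t^2 + 10*B_t - 1) dB_t

Itô's formula for f(B_t) gives d f(B_t) = f'(B_t) dB_t + (1/2) f''(B_t) dt. Compute derivatives of f(x) = 2*x^3 + 5*x^2 - x - 3:
  f'(x)  = 6*x^2 + 10*x - 1
  f''(x) = 12*x + 10
Substitute x = B_t and multiply the f'' term by 1/2:
  drift     = (1/2) * (12*x + 10) evaluated at B_t = 6*B_t + 5
  diffusion = (6*x^2 + 10*x - 1) evaluated at B_t = 6*B_t^2 + 10*B_t - 1
Therefore d(2*B_t^3 + 5*B_t^2 - B_t - 3) = (6*B_t + 5) dt + (6*B_t^2 + 10*B_t - 1) dB_t.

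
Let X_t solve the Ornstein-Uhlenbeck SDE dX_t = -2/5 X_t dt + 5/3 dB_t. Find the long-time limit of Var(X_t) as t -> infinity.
lim Var(X_t) = 125/36

The OU SDE dX = -theta X dt + sigma dB admits the integrating factor exp(theta t): d(exp(theta t) X_t) = sigma exp(theta t) dB_t. Integrating from 0 to t gives X_t = x_0 * exp(-theta t) + sigma * int_0^t exp(-theta (t-s)) dB_s for any initial x_0. The Itô integral has variance (by the Itô isometry) sigma^2 * int_0^t exp(-2 theta (t - s)) ds = sigma^2 * (1 - exp(-2 theta t)) / (2 theta), independent of x_0.
With theta = 2/5, sigma = 5/3:
  Var(X_t) = (5/3)^2 * (1 - exp(-2*2/5 t)) / (2 * 2/5) = 125/36 - 125*exp(-4*t/5)/36.
As t -> infinity, exp(-2*2/5 t) -> 0, so the stationary variance is sigma^2 / (2 theta) = 125/36.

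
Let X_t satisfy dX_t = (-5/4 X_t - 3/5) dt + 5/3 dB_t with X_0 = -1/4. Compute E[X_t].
E[X_t] = -12/25 + 23*exp(-5*t/4)/100

Taking expectations and using E[dB_t] = 0, the mean m(t) = E[X_t] satisfies the ODE m'(t) = a m(t) + b with m(0) = x_0. With a = -5/4, b = -3/5, x_0 = -1/4, the solution is
  m(t) = x_0 * exp(a t) + (b/a) * (exp(a t) - 1)
       = (-1/4) * exp((-5/4) t) + ((-3/5)/(-5/4)) * (exp((-5/4) t) - 1)
       = -12/25 + 23*exp(-5*t/4)/100.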